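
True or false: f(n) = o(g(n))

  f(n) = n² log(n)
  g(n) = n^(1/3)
False

f(n) = n² log(n) is O(n² log n), and g(n) = n^(1/3) is O(n^(1/3)).
Since O(n² log n) grows faster than or equal to O(n^(1/3)), f(n) = o(g(n)) is false.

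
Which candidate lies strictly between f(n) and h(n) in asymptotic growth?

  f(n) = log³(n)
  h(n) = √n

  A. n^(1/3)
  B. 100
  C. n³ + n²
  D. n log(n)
A

We need g(n) with log³(n) = o(g(n)) and g(n) = o(√n), i.e. O(log³ n) ≺ g ≺ O(√n).
Check each option:
  A. n^(1/3) — O(n^(1/3)) is strictly between O(log³ n) and O(√n) ✓
  B. 100 — O(1) does not grow strictly faster than f(n)
  C. n³ + n² — O(n³) does not grow strictly slower than h(n)
  D. n log(n) — O(n log n) does not grow strictly slower than h(n)

Only option A (n^(1/3)) lies strictly between.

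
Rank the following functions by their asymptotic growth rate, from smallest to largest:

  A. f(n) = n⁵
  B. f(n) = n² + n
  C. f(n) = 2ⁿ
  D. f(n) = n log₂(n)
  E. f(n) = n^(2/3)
E < D < B < A < C

Comparing growth rates:
E = n^(2/3) is O(n^(2/3))
D = n log₂(n) is O(n log n)
B = n² + n is O(n²)
A = n⁵ is O(n⁵)
C = 2ⁿ is O(2ⁿ)

Therefore, the order from slowest to fastest is: E < D < B < A < C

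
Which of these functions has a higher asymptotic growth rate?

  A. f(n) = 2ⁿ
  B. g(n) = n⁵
A

f(n) = 2ⁿ is O(2ⁿ), while g(n) = n⁵ is O(n⁵).
Since O(2ⁿ) grows faster than O(n⁵), f(n) dominates.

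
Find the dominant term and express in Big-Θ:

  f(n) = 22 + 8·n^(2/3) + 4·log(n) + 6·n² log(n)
Θ(n² log n)

Order the terms by growth rate: 22 ≺ 4·log(n) ≺ 8·n^(2/3) ≺ 6·n² log(n).
The fastest-growing term 6·n² log(n) dominates as n → ∞; dropping its constant factor gives Θ(n² log n).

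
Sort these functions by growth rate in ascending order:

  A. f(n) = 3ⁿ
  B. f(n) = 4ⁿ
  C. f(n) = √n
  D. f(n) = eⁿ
C < D < A < B

Comparing growth rates:
C = √n is O(√n)
D = eⁿ is O(eⁿ)
A = 3ⁿ is O(3ⁿ)
B = 4ⁿ is O(4ⁿ)

Therefore, the order from slowest to fastest is: C < D < A < B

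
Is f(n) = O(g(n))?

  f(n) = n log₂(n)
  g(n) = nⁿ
True

f(n) = n log₂(n) is O(n log n), and g(n) = nⁿ is O(nⁿ).
Since O(n log n) ⊆ O(nⁿ) (f grows no faster than g), f(n) = O(g(n)) is true.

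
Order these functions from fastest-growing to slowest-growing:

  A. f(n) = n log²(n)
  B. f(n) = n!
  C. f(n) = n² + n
B > C > A

Comparing growth rates:
B = n! is O(n!)
C = n² + n is O(n²)
A = n log²(n) is O(n log² n)

Therefore, the order from fastest to slowest is: B > C > A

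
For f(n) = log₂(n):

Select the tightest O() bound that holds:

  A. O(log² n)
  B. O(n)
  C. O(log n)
C

f(n) = log₂(n) is O(log n).
All listed options are valid Big-O bounds (upper bounds),
but O(log n) is the tightest (smallest valid bound).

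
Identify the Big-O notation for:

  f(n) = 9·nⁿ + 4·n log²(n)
O(nⁿ)

The dominant term in 9·nⁿ + 4·n log²(n) is 9·nⁿ, which is Θ(nⁿ).
Lower-order terms (4·n log²(n)) are asymptotically negligible.
Constants are absorbed, so the tightest bound is O(nⁿ).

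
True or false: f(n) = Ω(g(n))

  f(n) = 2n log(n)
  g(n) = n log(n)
True

f(n) = 2n log(n) and g(n) = n log(n) are both O(n log n).
Big-Ω permits equal growth rates (f ≥ c·g for some c > 0), so f(n) = Ω(g(n)) is true.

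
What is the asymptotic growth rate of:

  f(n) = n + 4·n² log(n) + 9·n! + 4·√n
Θ(n!)

Order the terms by growth rate: 4·√n ≺ n ≺ 4·n² log(n) ≺ 9·n!.
The fastest-growing term 9·n! dominates as n → ∞; dropping its constant factor gives Θ(n!).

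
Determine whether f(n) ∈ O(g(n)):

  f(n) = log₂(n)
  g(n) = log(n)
True

f(n) = log₂(n) and g(n) = log(n) are both O(log n).
Big-O permits equal growth rates (f ≤ c·g for some c), so f(n) = O(g(n)) is true.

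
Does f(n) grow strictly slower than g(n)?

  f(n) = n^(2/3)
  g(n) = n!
True

f(n) = n^(2/3) is O(n^(2/3)), and g(n) = n! is O(n!).
Since O(n^(2/3)) grows strictly slower than O(n!), f(n) = o(g(n)) is true.
This means lim(n→∞) f(n)/g(n) = 0.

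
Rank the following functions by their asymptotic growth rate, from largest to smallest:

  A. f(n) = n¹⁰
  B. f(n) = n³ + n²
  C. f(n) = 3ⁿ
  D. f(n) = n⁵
C > A > D > B

Comparing growth rates:
C = 3ⁿ is O(3ⁿ)
A = n¹⁰ is O(n¹⁰)
D = n⁵ is O(n⁵)
B = n³ + n² is O(n³)

Therefore, the order from fastest to slowest is: C > A > D > B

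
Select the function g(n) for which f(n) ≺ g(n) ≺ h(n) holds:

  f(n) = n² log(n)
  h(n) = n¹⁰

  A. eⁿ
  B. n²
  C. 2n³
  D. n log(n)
C

We need g(n) with n² log(n) = o(g(n)) and g(n) = o(n¹⁰), i.e. O(n² log n) ≺ g ≺ O(n¹⁰).
Check each option:
  A. eⁿ — O(eⁿ) does not grow strictly slower than h(n)
  B. n² — O(n²) does not grow strictly faster than f(n)
  C. 2n³ — O(n³) is strictly between O(n² log n) and O(n¹⁰) ✓
  D. n log(n) — O(n log n) does not grow strictly faster than f(n)

Only option C (2n³) lies strictly between.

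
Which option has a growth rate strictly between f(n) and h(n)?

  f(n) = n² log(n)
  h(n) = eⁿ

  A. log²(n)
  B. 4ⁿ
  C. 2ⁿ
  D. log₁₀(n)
C

We need g(n) with n² log(n) = o(g(n)) and g(n) = o(eⁿ), i.e. O(n² log n) ≺ g ≺ O(eⁿ).
Check each option:
  A. log²(n) — O(log² n) does not grow strictly faster than f(n)
  B. 4ⁿ — O(4ⁿ) does not grow strictly slower than h(n)
  C. 2ⁿ — O(2ⁿ) is strictly between O(n² log n) and O(eⁿ) ✓
  D. log₁₀(n) — O(log n) does not grow strictly faster than f(n)

Only option C (2ⁿ) lies strictly between.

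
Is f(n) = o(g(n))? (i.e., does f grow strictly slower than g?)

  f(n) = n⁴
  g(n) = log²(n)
False

f(n) = n⁴ is O(n⁴), and g(n) = log²(n) is O(log² n).
Since O(n⁴) grows faster than or equal to O(log² n), f(n) = o(g(n)) is false.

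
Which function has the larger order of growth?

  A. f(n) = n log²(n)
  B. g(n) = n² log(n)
B

f(n) = n log²(n) is O(n log² n), while g(n) = n² log(n) is O(n² log n).
Since O(n² log n) grows faster than O(n log² n), g(n) dominates.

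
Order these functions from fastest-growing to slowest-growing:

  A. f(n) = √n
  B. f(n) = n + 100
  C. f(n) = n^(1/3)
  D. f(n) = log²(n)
B > A > C > D

Comparing growth rates:
B = n + 100 is O(n)
A = √n is O(√n)
C = n^(1/3) is O(n^(1/3))
D = log²(n) is O(log² n)

Therefore, the order from fastest to slowest is: B > A > C > D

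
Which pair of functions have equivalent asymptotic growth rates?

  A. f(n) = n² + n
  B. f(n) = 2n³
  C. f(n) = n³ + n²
B and C

Examining each function:
  A. n² + n is O(n²)
  B. 2n³ is O(n³)
  C. n³ + n² is O(n³)

Functions B and C both have the same complexity class.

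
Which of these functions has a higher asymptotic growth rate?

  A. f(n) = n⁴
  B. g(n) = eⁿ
B

f(n) = n⁴ is O(n⁴), while g(n) = eⁿ is O(eⁿ).
Since O(eⁿ) grows faster than O(n⁴), g(n) dominates.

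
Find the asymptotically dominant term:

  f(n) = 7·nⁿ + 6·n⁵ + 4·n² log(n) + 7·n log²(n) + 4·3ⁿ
7·nⁿ

Looking at each term:
  - 7·nⁿ is O(nⁿ)
  - 6·n⁵ is O(n⁵)
  - 4·n² log(n) is O(n² log n)
  - 7·n log²(n) is O(n log² n)
  - 4·3ⁿ is O(3ⁿ)

The term 7·nⁿ (O(nⁿ)) grows fastest and dominates all others.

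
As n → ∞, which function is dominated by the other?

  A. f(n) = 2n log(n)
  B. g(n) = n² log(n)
A

f(n) = 2n log(n) is O(n log n), while g(n) = n² log(n) is O(n² log n).
Since O(n log n) grows slower than O(n² log n), f(n) is dominated.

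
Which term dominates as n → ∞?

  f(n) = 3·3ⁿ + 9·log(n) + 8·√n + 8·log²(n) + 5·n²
3·3ⁿ

Looking at each term:
  - 3·3ⁿ is O(3ⁿ)
  - 9·log(n) is O(log n)
  - 8·√n is O(√n)
  - 8·log²(n) is O(log² n)
  - 5·n² is O(n²)

The term 3·3ⁿ (O(3ⁿ)) grows fastest and dominates all others.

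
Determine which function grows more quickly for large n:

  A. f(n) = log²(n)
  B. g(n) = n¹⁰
B

f(n) = log²(n) is O(log² n), while g(n) = n¹⁰ is O(n¹⁰).
Since O(n¹⁰) grows faster than O(log² n), g(n) dominates.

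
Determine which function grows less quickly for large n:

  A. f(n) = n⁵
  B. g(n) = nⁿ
A

f(n) = n⁵ is O(n⁵), while g(n) = nⁿ is O(nⁿ).
Since O(n⁵) grows slower than O(nⁿ), f(n) is dominated.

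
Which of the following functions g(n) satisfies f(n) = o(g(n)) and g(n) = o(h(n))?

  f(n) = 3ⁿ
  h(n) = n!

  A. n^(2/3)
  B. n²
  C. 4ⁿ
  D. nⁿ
C

We need g(n) with 3ⁿ = o(g(n)) and g(n) = o(n!), i.e. O(3ⁿ) ≺ g ≺ O(n!).
Check each option:
  A. n^(2/3) — O(n^(2/3)) does not grow strictly faster than f(n)
  B. n² — O(n²) does not grow strictly faster than f(n)
  C. 4ⁿ — O(4ⁿ) is strictly between O(3ⁿ) and O(n!) ✓
  D. nⁿ — O(nⁿ) does not grow strictly slower than h(n)

Only option C (4ⁿ) lies strictly between.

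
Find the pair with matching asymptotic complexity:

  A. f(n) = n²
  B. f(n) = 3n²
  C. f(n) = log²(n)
A and B

Examining each function:
  A. n² is O(n²)
  B. 3n² is O(n²)
  C. log²(n) is O(log² n)

Functions A and B both have the same complexity class.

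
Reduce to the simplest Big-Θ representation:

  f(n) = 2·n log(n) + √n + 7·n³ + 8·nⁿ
Θ(nⁿ)

Order the terms by growth rate: √n ≺ 2·n log(n) ≺ 7·n³ ≺ 8·nⁿ.
The fastest-growing term 8·nⁿ dominates as n → ∞; dropping its constant factor gives Θ(nⁿ).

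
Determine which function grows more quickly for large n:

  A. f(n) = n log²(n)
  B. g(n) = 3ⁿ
B

f(n) = n log²(n) is O(n log² n), while g(n) = 3ⁿ is O(3ⁿ).
Since O(3ⁿ) grows faster than O(n log² n), g(n) dominates.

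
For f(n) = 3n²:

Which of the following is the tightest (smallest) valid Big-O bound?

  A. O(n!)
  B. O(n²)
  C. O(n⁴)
B

f(n) = 3n² is O(n²).
All listed options are valid Big-O bounds (upper bounds),
but O(n²) is the tightest (smallest valid bound).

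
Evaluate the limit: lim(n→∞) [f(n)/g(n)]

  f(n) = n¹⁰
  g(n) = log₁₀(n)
∞

Since n¹⁰ (O(n¹⁰)) grows faster than log₁₀(n) (O(log n)),
the ratio f(n)/g(n) → ∞ as n → ∞.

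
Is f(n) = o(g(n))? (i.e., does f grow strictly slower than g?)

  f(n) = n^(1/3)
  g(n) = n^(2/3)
True

f(n) = n^(1/3) is O(n^(1/3)), and g(n) = n^(2/3) is O(n^(2/3)).
Since O(n^(1/3)) grows strictly slower than O(n^(2/3)), f(n) = o(g(n)) is true.
This means lim(n→∞) f(n)/g(n) = 0.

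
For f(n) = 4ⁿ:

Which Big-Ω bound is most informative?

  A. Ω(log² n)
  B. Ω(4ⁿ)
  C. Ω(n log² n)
B

f(n) = 4ⁿ is Ω(4ⁿ).
All listed options are valid Big-Ω bounds (lower bounds),
but Ω(4ⁿ) is the tightest (largest valid bound).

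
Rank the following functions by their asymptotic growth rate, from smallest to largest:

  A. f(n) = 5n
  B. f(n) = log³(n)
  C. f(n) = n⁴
B < A < C

Comparing growth rates:
B = log³(n) is O(log³ n)
A = 5n is O(n)
C = n⁴ is O(n⁴)

Therefore, the order from slowest to fastest is: B < A < C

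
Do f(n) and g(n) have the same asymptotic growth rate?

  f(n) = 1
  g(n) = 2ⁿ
False

f(n) = 1 is O(1), and g(n) = 2ⁿ is O(2ⁿ).
Since they have different growth rates, f(n) = Θ(g(n)) is false.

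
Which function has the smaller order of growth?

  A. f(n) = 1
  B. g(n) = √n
A

f(n) = 1 is O(1), while g(n) = √n is O(√n).
Since O(1) grows slower than O(√n), f(n) is dominated.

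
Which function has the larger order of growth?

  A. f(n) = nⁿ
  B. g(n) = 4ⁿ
A

f(n) = nⁿ is O(nⁿ), while g(n) = 4ⁿ is O(4ⁿ).
Since O(nⁿ) grows faster than O(4ⁿ), f(n) dominates.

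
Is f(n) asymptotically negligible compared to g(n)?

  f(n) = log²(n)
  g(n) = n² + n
True

f(n) = log²(n) is O(log² n), and g(n) = n² + n is O(n²).
Since O(log² n) grows strictly slower than O(n²), f(n) = o(g(n)) is true.
This means lim(n→∞) f(n)/g(n) = 0.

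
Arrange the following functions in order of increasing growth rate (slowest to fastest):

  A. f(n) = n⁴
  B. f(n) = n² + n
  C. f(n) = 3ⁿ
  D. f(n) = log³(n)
D < B < A < C

Comparing growth rates:
D = log³(n) is O(log³ n)
B = n² + n is O(n²)
A = n⁴ is O(n⁴)
C = 3ⁿ is O(3ⁿ)

Therefore, the order from slowest to fastest is: D < B < A < C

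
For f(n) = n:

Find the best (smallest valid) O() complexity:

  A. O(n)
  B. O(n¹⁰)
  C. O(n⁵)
A

f(n) = n is O(n).
All listed options are valid Big-O bounds (upper bounds),
but O(n) is the tightest (smallest valid bound).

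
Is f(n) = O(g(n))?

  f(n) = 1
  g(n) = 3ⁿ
True

f(n) = 1 is O(1), and g(n) = 3ⁿ is O(3ⁿ).
Since O(1) ⊆ O(3ⁿ) (f grows no faster than g), f(n) = O(g(n)) is true.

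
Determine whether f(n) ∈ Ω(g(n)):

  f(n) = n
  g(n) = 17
True

f(n) = n is O(n), and g(n) = 17 is O(1).
Since O(n) grows at least as fast as O(1), f(n) = Ω(g(n)) is true.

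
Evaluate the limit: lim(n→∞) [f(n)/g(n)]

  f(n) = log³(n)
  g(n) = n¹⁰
0

Since log³(n) (O(log³ n)) grows slower than n¹⁰ (O(n¹⁰)),
the ratio f(n)/g(n) → 0 as n → ∞.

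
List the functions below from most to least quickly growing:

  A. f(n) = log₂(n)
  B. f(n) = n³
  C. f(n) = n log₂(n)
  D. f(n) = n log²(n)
B > D > C > A

Comparing growth rates:
B = n³ is O(n³)
D = n log²(n) is O(n log² n)
C = n log₂(n) is O(n log n)
A = log₂(n) is O(log n)

Therefore, the order from fastest to slowest is: B > D > C > A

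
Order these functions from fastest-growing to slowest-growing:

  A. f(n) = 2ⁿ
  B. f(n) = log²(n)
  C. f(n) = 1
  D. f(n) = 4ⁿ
D > A > B > C

Comparing growth rates:
D = 4ⁿ is O(4ⁿ)
A = 2ⁿ is O(2ⁿ)
B = log²(n) is O(log² n)
C = 1 is O(1)

Therefore, the order from fastest to slowest is: D > A > B > C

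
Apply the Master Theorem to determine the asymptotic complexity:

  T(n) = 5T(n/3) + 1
Θ(n^log₃(5))

Master Theorem: a = 5, b = 3, f(n) = 1.
Compute the critical exponent d = log₃(5) = 1.465.
Compare f(n) = Θ(1) against n^d:
  k = 0 < d = 1.465, so f(n) = O(n^(d-ε)) — Case 1.
  The recursion cost dominates: T(n) = Θ(n^d) = Θ(n^log₃(5)).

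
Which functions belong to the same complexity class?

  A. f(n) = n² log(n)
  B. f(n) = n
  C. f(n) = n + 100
B and C

Examining each function:
  A. n² log(n) is O(n² log n)
  B. n is O(n)
  C. n + 100 is O(n)

Functions B and C both have the same complexity class.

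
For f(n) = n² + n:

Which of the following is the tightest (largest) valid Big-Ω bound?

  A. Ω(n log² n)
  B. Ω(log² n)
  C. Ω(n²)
C

f(n) = n² + n is Ω(n²).
All listed options are valid Big-Ω bounds (lower bounds),
but Ω(n²) is the tightest (largest valid bound).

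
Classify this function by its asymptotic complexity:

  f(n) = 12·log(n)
O(log n)

The dominant term in 12·log(n) is 12·log(n), which is Θ(log n).
Constants are absorbed, so the tightest bound is O(log n).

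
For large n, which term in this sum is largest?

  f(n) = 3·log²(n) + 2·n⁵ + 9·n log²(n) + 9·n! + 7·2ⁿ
9·n!

Looking at each term:
  - 3·log²(n) is O(log² n)
  - 2·n⁵ is O(n⁵)
  - 9·n log²(n) is O(n log² n)
  - 9·n! is O(n!)
  - 7·2ⁿ is O(2ⁿ)

The term 9·n! (O(n!)) grows fastest and dominates all others.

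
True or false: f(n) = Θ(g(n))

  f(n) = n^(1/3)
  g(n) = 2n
False

f(n) = n^(1/3) is O(n^(1/3)), and g(n) = 2n is O(n).
Since they have different growth rates, f(n) = Θ(g(n)) is false.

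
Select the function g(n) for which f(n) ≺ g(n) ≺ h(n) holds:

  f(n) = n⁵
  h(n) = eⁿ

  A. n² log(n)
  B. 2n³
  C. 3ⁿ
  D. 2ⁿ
D

We need g(n) with n⁵ = o(g(n)) and g(n) = o(eⁿ), i.e. O(n⁵) ≺ g ≺ O(eⁿ).
Check each option:
  A. n² log(n) — O(n² log n) does not grow strictly faster than f(n)
  B. 2n³ — O(n³) does not grow strictly faster than f(n)
  C. 3ⁿ — O(3ⁿ) does not grow strictly slower than h(n)
  D. 2ⁿ — O(2ⁿ) is strictly between O(n⁵) and O(eⁿ) ✓

Only option D (2ⁿ) lies strictly between.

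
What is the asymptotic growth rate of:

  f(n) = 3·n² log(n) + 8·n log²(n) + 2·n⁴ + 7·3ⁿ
Θ(3ⁿ)

Order the terms by growth rate: 8·n log²(n) ≺ 3·n² log(n) ≺ 2·n⁴ ≺ 7·3ⁿ.
The fastest-growing term 7·3ⁿ dominates as n → ∞; dropping its constant factor gives Θ(3ⁿ).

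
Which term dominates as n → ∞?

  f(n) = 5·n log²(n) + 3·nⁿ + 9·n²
3·nⁿ

Looking at each term:
  - 5·n log²(n) is O(n log² n)
  - 3·nⁿ is O(nⁿ)
  - 9·n² is O(n²)

The term 3·nⁿ (O(nⁿ)) grows fastest and dominates all others.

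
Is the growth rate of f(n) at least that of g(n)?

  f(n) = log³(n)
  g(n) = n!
False

f(n) = log³(n) is O(log³ n), and g(n) = n! is O(n!).
Since O(log³ n) grows slower than O(n!), f(n) = Ω(g(n)) is false.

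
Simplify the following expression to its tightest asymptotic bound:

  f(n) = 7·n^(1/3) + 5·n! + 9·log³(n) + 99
Θ(n!)

Order the terms by growth rate: 99 ≺ 9·log³(n) ≺ 7·n^(1/3) ≺ 5·n!.
The fastest-growing term 5·n! dominates as n → ∞; dropping its constant factor gives Θ(n!).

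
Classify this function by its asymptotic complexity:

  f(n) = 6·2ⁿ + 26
O(2ⁿ)

The dominant term in 6·2ⁿ + 26 is 6·2ⁿ, which is Θ(2ⁿ).
Lower-order terms (26) are asymptotically negligible.
Constants are absorbed, so the tightest bound is O(2ⁿ).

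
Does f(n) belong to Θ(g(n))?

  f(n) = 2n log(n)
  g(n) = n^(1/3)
False

f(n) = 2n log(n) is O(n log n), and g(n) = n^(1/3) is O(n^(1/3)).
Since they have different growth rates, f(n) = Θ(g(n)) is false.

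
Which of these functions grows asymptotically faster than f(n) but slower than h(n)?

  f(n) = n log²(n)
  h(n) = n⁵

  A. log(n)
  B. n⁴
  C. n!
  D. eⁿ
B

We need g(n) with n log²(n) = o(g(n)) and g(n) = o(n⁵), i.e. O(n log² n) ≺ g ≺ O(n⁵).
Check each option:
  A. log(n) — O(log n) does not grow strictly faster than f(n)
  B. n⁴ — O(n⁴) is strictly between O(n log² n) and O(n⁵) ✓
  C. n! — O(n!) does not grow strictly slower than h(n)
  D. eⁿ — O(eⁿ) does not grow strictly slower than h(n)

Only option B (n⁴) lies strictly between.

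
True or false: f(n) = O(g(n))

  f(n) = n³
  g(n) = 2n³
True

f(n) = n³ and g(n) = 2n³ are both O(n³).
Big-O permits equal growth rates (f ≤ c·g for some c), so f(n) = O(g(n)) is true.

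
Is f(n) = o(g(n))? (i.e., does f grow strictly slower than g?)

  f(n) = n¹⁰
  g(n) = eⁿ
True

f(n) = n¹⁰ is O(n¹⁰), and g(n) = eⁿ is O(eⁿ).
Since O(n¹⁰) grows strictly slower than O(eⁿ), f(n) = o(g(n)) is true.
This means lim(n→∞) f(n)/g(n) = 0.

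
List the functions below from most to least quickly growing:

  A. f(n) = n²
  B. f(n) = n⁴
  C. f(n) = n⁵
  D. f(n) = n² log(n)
C > B > D > A

Comparing growth rates:
C = n⁵ is O(n⁵)
B = n⁴ is O(n⁴)
D = n² log(n) is O(n² log n)
A = n² is O(n²)

Therefore, the order from fastest to slowest is: C > B > D > A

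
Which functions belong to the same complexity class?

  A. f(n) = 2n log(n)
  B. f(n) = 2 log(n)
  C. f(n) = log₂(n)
B and C

Examining each function:
  A. 2n log(n) is O(n log n)
  B. 2 log(n) is O(log n)
  C. log₂(n) is O(log n)

Functions B and C both have the same complexity class.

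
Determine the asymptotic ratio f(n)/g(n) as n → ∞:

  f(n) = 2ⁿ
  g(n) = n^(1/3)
∞

Since 2ⁿ (O(2ⁿ)) grows faster than n^(1/3) (O(n^(1/3))),
the ratio f(n)/g(n) → ∞ as n → ∞.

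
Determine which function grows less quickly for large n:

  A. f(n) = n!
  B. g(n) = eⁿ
B

f(n) = n! is O(n!), while g(n) = eⁿ is O(eⁿ).
Since O(eⁿ) grows slower than O(n!), g(n) is dominated.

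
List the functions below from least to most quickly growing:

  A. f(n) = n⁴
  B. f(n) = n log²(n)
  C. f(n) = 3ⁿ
B < A < C

Comparing growth rates:
B = n log²(n) is O(n log² n)
A = n⁴ is O(n⁴)
C = 3ⁿ is O(3ⁿ)

Therefore, the order from slowest to fastest is: B < A < C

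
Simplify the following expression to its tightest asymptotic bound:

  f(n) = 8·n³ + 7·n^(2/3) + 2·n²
Θ(n³)

Order the terms by growth rate: 7·n^(2/3) ≺ 2·n² ≺ 8·n³.
The fastest-growing term 8·n³ dominates as n → ∞; dropping its constant factor gives Θ(n³).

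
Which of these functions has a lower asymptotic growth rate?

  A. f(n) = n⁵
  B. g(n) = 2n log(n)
B

f(n) = n⁵ is O(n⁵), while g(n) = 2n log(n) is O(n log n).
Since O(n log n) grows slower than O(n⁵), g(n) is dominated.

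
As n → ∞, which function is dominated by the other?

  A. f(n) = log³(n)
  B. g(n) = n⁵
A

f(n) = log³(n) is O(log³ n), while g(n) = n⁵ is O(n⁵).
Since O(log³ n) grows slower than O(n⁵), f(n) is dominated.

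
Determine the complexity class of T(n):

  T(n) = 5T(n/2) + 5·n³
Θ(n³)

Master Theorem: a = 5, b = 2, f(n) = 5·n³.
Compute the critical exponent d = log₂(5) = 2.322.
Compare f(n) = Θ(n³) against n^d:
  k = 3 > d = 2.322, so f(n) = Ω(n^(d+ε)) — Case 3.
  Regularity: a·(n/b)^3/n^3 = a/b^3 = 5/8 < 1 ✓.
  The top-level work dominates: T(n) = Θ(f(n)) = Θ(n³).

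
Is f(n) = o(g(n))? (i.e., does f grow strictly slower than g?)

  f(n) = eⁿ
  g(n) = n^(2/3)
False

f(n) = eⁿ is O(eⁿ), and g(n) = n^(2/3) is O(n^(2/3)).
Since O(eⁿ) grows faster than or equal to O(n^(2/3)), f(n) = o(g(n)) is false.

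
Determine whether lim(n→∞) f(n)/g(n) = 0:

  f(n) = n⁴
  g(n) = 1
False

f(n) = n⁴ is O(n⁴), and g(n) = 1 is O(1).
Since O(n⁴) grows faster than or equal to O(1), f(n) = o(g(n)) is false.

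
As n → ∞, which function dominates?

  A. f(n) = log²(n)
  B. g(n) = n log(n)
B

f(n) = log²(n) is O(log² n), while g(n) = n log(n) is O(n log n).
Since O(n log n) grows faster than O(log² n), g(n) dominates.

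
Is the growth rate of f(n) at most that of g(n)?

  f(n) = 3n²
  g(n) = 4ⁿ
True

f(n) = 3n² is O(n²), and g(n) = 4ⁿ is O(4ⁿ).
Since O(n²) ⊆ O(4ⁿ) (f grows no faster than g), f(n) = O(g(n)) is true.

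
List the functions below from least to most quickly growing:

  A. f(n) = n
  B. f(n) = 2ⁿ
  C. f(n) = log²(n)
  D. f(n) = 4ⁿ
C < A < B < D

Comparing growth rates:
C = log²(n) is O(log² n)
A = n is O(n)
B = 2ⁿ is O(2ⁿ)
D = 4ⁿ is O(4ⁿ)

Therefore, the order from slowest to fastest is: C < A < B < D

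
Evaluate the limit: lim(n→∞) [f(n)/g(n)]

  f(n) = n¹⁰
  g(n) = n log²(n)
∞

Since n¹⁰ (O(n¹⁰)) grows faster than n log²(n) (O(n log² n)),
the ratio f(n)/g(n) → ∞ as n → ∞.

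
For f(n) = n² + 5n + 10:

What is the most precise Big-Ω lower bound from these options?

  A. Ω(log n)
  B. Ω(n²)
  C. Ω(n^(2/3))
B

f(n) = n² + 5n + 10 is Ω(n²).
All listed options are valid Big-Ω bounds (lower bounds),
but Ω(n²) is the tightest (largest valid bound).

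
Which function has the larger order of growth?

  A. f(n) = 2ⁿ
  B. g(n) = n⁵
A

f(n) = 2ⁿ is O(2ⁿ), while g(n) = n⁵ is O(n⁵).
Since O(2ⁿ) grows faster than O(n⁵), f(n) dominates.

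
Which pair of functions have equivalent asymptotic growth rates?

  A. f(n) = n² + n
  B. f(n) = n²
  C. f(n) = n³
A and B

Examining each function:
  A. n² + n is O(n²)
  B. n² is O(n²)
  C. n³ is O(n³)

Functions A and B both have the same complexity class.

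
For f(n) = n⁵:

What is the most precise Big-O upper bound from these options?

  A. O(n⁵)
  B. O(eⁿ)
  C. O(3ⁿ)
A

f(n) = n⁵ is O(n⁵).
All listed options are valid Big-O bounds (upper bounds),
but O(n⁵) is the tightest (smallest valid bound).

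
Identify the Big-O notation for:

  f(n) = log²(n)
O(log² n)

The dominant term in log²(n) is log²(n), which is Θ(log² n).
Constants are absorbed, so the tightest bound is O(log² n).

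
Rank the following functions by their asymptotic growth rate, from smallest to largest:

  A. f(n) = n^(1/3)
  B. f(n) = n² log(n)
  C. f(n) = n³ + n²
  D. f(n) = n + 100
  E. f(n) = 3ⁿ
A < D < B < C < E

Comparing growth rates:
A = n^(1/3) is O(n^(1/3))
D = n + 100 is O(n)
B = n² log(n) is O(n² log n)
C = n³ + n² is O(n³)
E = 3ⁿ is O(3ⁿ)

Therefore, the order from slowest to fastest is: A < D < B < C < E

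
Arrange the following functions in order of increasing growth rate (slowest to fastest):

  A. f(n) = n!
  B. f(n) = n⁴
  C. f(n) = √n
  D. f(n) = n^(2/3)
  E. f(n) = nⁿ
C < D < B < A < E

Comparing growth rates:
C = √n is O(√n)
D = n^(2/3) is O(n^(2/3))
B = n⁴ is O(n⁴)
A = n! is O(n!)
E = nⁿ is O(nⁿ)

Therefore, the order from slowest to fastest is: C < D < B < A < E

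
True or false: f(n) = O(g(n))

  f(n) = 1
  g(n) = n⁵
True

f(n) = 1 is O(1), and g(n) = n⁵ is O(n⁵).
Since O(1) ⊆ O(n⁵) (f grows no faster than g), f(n) = O(g(n)) is true.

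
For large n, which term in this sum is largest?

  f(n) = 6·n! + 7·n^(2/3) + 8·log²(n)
6·n!

Looking at each term:
  - 6·n! is O(n!)
  - 7·n^(2/3) is O(n^(2/3))
  - 8·log²(n) is O(log² n)

The term 6·n! (O(n!)) grows fastest and dominates all others.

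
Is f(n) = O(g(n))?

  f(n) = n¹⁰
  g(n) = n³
False

f(n) = n¹⁰ is O(n¹⁰), and g(n) = n³ is O(n³).
Since O(n¹⁰) grows faster than O(n³), f(n) = O(g(n)) is false.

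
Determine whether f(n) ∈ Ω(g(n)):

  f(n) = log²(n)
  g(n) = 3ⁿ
False

f(n) = log²(n) is O(log² n), and g(n) = 3ⁿ is O(3ⁿ).
Since O(log² n) grows slower than O(3ⁿ), f(n) = Ω(g(n)) is false.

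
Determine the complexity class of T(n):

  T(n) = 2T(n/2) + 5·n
Θ(n log n)

Master Theorem: a = 2, b = 2, f(n) = 5·n.
Compute the critical exponent d = log₂(2) = 1.
Compare f(n) = Θ(n) against n^d:
  k = 1 = d, so f(n) = Θ(n^d) — Case 2.
  Work is balanced across levels: T(n) = Θ(n^d log n) = Θ(n log n).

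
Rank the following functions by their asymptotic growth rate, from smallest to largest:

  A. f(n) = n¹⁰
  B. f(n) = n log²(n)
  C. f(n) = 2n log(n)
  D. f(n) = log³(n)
D < C < B < A

Comparing growth rates:
D = log³(n) is O(log³ n)
C = 2n log(n) is O(n log n)
B = n log²(n) is O(n log² n)
A = n¹⁰ is O(n¹⁰)

Therefore, the order from slowest to fastest is: D < C < B < A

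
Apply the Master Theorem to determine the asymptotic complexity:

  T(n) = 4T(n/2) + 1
Θ(n²)

Master Theorem: a = 4, b = 2, f(n) = 1.
Compute the critical exponent d = log₂(4) = 2.
Compare f(n) = Θ(1) against n^d:
  k = 0 < d = 2, so f(n) = O(n^(d-ε)) — Case 1.
  The recursion cost dominates: T(n) = Θ(n^d) = Θ(n²).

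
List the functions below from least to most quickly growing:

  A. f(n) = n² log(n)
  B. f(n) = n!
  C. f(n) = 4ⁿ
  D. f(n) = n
D < A < C < B

Comparing growth rates:
D = n is O(n)
A = n² log(n) is O(n² log n)
C = 4ⁿ is O(4ⁿ)
B = n! is O(n!)

Therefore, the order from slowest to fastest is: D < A < C < B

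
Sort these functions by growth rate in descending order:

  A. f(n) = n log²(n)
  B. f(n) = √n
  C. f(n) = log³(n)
A > B > C

Comparing growth rates:
A = n log²(n) is O(n log² n)
B = √n is O(√n)
C = log³(n) is O(log³ n)

Therefore, the order from fastest to slowest is: A > B > C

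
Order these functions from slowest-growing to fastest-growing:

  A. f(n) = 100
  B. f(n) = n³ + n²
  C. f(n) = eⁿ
A < B < C

Comparing growth rates:
A = 100 is O(1)
B = n³ + n² is O(n³)
C = eⁿ is O(eⁿ)

Therefore, the order from slowest to fastest is: A < B < C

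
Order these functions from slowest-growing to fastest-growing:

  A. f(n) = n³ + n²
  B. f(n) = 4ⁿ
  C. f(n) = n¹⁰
A < C < B

Comparing growth rates:
A = n³ + n² is O(n³)
C = n¹⁰ is O(n¹⁰)
B = 4ⁿ is O(4ⁿ)

Therefore, the order from slowest to fastest is: A < C < B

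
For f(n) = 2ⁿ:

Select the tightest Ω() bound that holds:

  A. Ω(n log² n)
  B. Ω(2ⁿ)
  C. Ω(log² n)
B

f(n) = 2ⁿ is Ω(2ⁿ).
All listed options are valid Big-Ω bounds (lower bounds),
but Ω(2ⁿ) is the tightest (largest valid bound).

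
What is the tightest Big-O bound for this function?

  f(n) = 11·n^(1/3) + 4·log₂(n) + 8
O(n^(1/3))

The dominant term in 11·n^(1/3) + 4·log₂(n) + 8 is 11·n^(1/3), which is Θ(n^(1/3)).
Lower-order terms (4·log₂(n), 8) are asymptotically negligible.
Constants are absorbed, so the tightest bound is O(n^(1/3)).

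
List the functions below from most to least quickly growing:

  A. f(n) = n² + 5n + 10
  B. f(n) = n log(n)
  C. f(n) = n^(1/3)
A > B > C

Comparing growth rates:
A = n² + 5n + 10 is O(n²)
B = n log(n) is O(n log n)
C = n^(1/3) is O(n^(1/3))

Therefore, the order from fastest to slowest is: A > B > C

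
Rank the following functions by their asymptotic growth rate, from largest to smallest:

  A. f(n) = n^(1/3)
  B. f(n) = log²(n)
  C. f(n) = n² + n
C > A > B

Comparing growth rates:
C = n² + n is O(n²)
A = n^(1/3) is O(n^(1/3))
B = log²(n) is O(log² n)

Therefore, the order from fastest to slowest is: C > A > B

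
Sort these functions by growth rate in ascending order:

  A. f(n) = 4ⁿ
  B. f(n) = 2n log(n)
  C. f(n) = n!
B < A < C

Comparing growth rates:
B = 2n log(n) is O(n log n)
A = 4ⁿ is O(4ⁿ)
C = n! is O(n!)

Therefore, the order from slowest to fastest is: B < A < C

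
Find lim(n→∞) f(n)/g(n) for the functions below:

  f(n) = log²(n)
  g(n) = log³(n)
0

Since log²(n) (O(log² n)) grows slower than log³(n) (O(log³ n)),
the ratio f(n)/g(n) → 0 as n → ∞.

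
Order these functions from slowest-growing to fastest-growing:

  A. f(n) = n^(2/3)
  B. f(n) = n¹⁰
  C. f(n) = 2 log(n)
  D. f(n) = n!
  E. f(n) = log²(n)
C < E < A < B < D

Comparing growth rates:
C = 2 log(n) is O(log n)
E = log²(n) is O(log² n)
A = n^(2/3) is O(n^(2/3))
B = n¹⁰ is O(n¹⁰)
D = n! is O(n!)

Therefore, the order from slowest to fastest is: C < E < A < B < D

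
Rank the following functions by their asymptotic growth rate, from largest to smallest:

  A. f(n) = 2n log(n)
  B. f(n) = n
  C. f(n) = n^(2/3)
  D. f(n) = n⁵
D > A > B > C

Comparing growth rates:
D = n⁵ is O(n⁵)
A = 2n log(n) is O(n log n)
B = n is O(n)
C = n^(2/3) is O(n^(2/3))

Therefore, the order from fastest to slowest is: D > A > B > C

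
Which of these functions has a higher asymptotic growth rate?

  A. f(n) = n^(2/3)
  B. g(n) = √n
A

f(n) = n^(2/3) is O(n^(2/3)), while g(n) = √n is O(√n).
Since O(n^(2/3)) grows faster than O(√n), f(n) dominates.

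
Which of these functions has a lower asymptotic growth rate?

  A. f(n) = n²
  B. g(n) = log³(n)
B

f(n) = n² is O(n²), while g(n) = log³(n) is O(log³ n).
Since O(log³ n) grows slower than O(n²), g(n) is dominated.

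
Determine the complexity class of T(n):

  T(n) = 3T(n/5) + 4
Θ(n^log₅(3))

Master Theorem: a = 3, b = 5, f(n) = 4.
Compute the critical exponent d = log₅(3) = 0.683.
Compare f(n) = Θ(1) against n^d:
  k = 0 < d = 0.683, so f(n) = O(n^(d-ε)) — Case 1.
  The recursion cost dominates: T(n) = Θ(n^d) = Θ(n^log₅(3)).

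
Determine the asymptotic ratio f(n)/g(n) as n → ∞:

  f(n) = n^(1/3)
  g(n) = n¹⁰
0

Since n^(1/3) (O(n^(1/3))) grows slower than n¹⁰ (O(n¹⁰)),
the ratio f(n)/g(n) → 0 as n → ∞.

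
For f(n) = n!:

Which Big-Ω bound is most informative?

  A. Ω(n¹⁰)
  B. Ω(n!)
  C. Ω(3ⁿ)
B

f(n) = n! is Ω(n!).
All listed options are valid Big-Ω bounds (lower bounds),
but Ω(n!) is the tightest (largest valid bound).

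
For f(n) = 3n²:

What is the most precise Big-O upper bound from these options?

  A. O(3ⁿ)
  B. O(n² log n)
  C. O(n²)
C

f(n) = 3n² is O(n²).
All listed options are valid Big-O bounds (upper bounds),
but O(n²) is the tightest (smallest valid bound).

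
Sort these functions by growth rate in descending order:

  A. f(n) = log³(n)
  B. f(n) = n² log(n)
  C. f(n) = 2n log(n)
B > C > A

Comparing growth rates:
B = n² log(n) is O(n² log n)
C = 2n log(n) is O(n log n)
A = log³(n) is O(log³ n)

Therefore, the order from fastest to slowest is: B > C > A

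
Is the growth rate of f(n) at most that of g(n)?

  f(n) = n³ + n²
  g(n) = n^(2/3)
False

f(n) = n³ + n² is O(n³), and g(n) = n^(2/3) is O(n^(2/3)).
Since O(n³) grows faster than O(n^(2/3)), f(n) = O(g(n)) is false.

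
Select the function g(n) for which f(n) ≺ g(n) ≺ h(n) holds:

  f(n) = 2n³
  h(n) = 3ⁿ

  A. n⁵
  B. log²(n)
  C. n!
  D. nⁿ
A

We need g(n) with 2n³ = o(g(n)) and g(n) = o(3ⁿ), i.e. O(n³) ≺ g ≺ O(3ⁿ).
Check each option:
  A. n⁵ — O(n⁵) is strictly between O(n³) and O(3ⁿ) ✓
  B. log²(n) — O(log² n) does not grow strictly faster than f(n)
  C. n! — O(n!) does not grow strictly slower than h(n)
  D. nⁿ — O(nⁿ) does not grow strictly slower than h(n)

Only option A (n⁵) lies strictly between.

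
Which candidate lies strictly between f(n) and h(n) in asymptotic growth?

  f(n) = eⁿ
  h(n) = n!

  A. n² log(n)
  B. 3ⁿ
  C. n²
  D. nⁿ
B

We need g(n) with eⁿ = o(g(n)) and g(n) = o(n!), i.e. O(eⁿ) ≺ g ≺ O(n!).
Check each option:
  A. n² log(n) — O(n² log n) does not grow strictly faster than f(n)
  B. 3ⁿ — O(3ⁿ) is strictly between O(eⁿ) and O(n!) ✓
  C. n² — O(n²) does not grow strictly faster than f(n)
  D. nⁿ — O(nⁿ) does not grow strictly slower than h(n)

Only option B (3ⁿ) lies strictly between.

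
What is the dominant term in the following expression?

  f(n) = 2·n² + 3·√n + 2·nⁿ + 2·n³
2·nⁿ

Looking at each term:
  - 2·n² is O(n²)
  - 3·√n is O(√n)
  - 2·nⁿ is O(nⁿ)
  - 2·n³ is O(n³)

The term 2·nⁿ (O(nⁿ)) grows fastest and dominates all others.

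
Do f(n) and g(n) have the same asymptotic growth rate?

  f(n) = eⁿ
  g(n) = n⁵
False

f(n) = eⁿ is O(eⁿ), and g(n) = n⁵ is O(n⁵).
Since they have different growth rates, f(n) = Θ(g(n)) is false.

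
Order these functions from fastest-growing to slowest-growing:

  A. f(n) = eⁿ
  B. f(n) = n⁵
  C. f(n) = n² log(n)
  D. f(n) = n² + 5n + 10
A > B > C > D

Comparing growth rates:
A = eⁿ is O(eⁿ)
B = n⁵ is O(n⁵)
C = n² log(n) is O(n² log n)
D = n² + 5n + 10 is O(n²)

Therefore, the order from fastest to slowest is: A > B > C > D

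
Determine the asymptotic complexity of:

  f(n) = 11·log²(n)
O(log² n)

The dominant term in 11·log²(n) is 11·log²(n), which is Θ(log² n).
Constants are absorbed, so the tightest bound is O(log² n).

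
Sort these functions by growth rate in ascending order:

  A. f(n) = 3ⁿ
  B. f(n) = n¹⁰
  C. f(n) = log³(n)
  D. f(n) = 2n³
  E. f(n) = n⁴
C < D < E < B < A

Comparing growth rates:
C = log³(n) is O(log³ n)
D = 2n³ is O(n³)
E = n⁴ is O(n⁴)
B = n¹⁰ is O(n¹⁰)
A = 3ⁿ is O(3ⁿ)

Therefore, the order from slowest to fastest is: C < D < E < B < A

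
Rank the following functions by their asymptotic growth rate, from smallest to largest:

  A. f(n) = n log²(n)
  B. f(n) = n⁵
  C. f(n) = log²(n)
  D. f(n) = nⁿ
C < A < B < D

Comparing growth rates:
C = log²(n) is O(log² n)
A = n log²(n) is O(n log² n)
B = n⁵ is O(n⁵)
D = nⁿ is O(nⁿ)

Therefore, the order from slowest to fastest is: C < A < B < D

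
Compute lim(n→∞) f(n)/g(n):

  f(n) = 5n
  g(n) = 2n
5/2

Since 5n and 2n have the same growth rate (O(n)),
the ratio converges to a constant: 5/2.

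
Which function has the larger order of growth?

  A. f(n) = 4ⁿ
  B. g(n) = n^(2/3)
A

f(n) = 4ⁿ is O(4ⁿ), while g(n) = n^(2/3) is O(n^(2/3)).
Since O(4ⁿ) grows faster than O(n^(2/3)), f(n) dominates.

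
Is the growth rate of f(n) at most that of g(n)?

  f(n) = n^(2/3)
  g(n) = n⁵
True

f(n) = n^(2/3) is O(n^(2/3)), and g(n) = n⁵ is O(n⁵).
Since O(n^(2/3)) ⊆ O(n⁵) (f grows no faster than g), f(n) = O(g(n)) is true.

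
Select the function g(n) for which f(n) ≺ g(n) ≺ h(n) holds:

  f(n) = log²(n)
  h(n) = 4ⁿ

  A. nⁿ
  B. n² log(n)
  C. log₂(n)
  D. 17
B

We need g(n) with log²(n) = o(g(n)) and g(n) = o(4ⁿ), i.e. O(log² n) ≺ g ≺ O(4ⁿ).
Check each option:
  A. nⁿ — O(nⁿ) does not grow strictly slower than h(n)
  B. n² log(n) — O(n² log n) is strictly between O(log² n) and O(4ⁿ) ✓
  C. log₂(n) — O(log n) does not grow strictly faster than f(n)
  D. 17 — O(1) does not grow strictly faster than f(n)

Only option B (n² log(n)) lies strictly between.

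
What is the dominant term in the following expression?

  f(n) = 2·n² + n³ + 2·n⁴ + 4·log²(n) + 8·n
2·n⁴

Looking at each term:
  - 2·n² is O(n²)
  - n³ is O(n³)
  - 2·n⁴ is O(n⁴)
  - 4·log²(n) is O(log² n)
  - 8·n is O(n)

The term 2·n⁴ (O(n⁴)) grows fastest and dominates all others.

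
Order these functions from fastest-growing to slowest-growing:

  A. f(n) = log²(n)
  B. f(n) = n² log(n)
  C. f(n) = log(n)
B > A > C

Comparing growth rates:
B = n² log(n) is O(n² log n)
A = log²(n) is O(log² n)
C = log(n) is O(log n)

Therefore, the order from fastest to slowest is: B > A > C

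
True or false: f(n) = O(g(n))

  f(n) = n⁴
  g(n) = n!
True

f(n) = n⁴ is O(n⁴), and g(n) = n! is O(n!).
Since O(n⁴) ⊆ O(n!) (f grows no faster than g), f(n) = O(g(n)) is true.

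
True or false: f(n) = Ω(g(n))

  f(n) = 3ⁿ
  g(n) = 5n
True

f(n) = 3ⁿ is O(3ⁿ), and g(n) = 5n is O(n).
Since O(3ⁿ) grows at least as fast as O(n), f(n) = Ω(g(n)) is true.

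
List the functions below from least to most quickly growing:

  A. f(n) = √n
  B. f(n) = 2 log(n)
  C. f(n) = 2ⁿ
B < A < C

Comparing growth rates:
B = 2 log(n) is O(log n)
A = √n is O(√n)
C = 2ⁿ is O(2ⁿ)

Therefore, the order from slowest to fastest is: B < A < C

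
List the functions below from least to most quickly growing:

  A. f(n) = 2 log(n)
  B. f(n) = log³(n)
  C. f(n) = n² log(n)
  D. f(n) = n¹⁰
A < B < C < D

Comparing growth rates:
A = 2 log(n) is O(log n)
B = log³(n) is O(log³ n)
C = n² log(n) is O(n² log n)
D = n¹⁰ is O(n¹⁰)

Therefore, the order from slowest to fastest is: A < B < C < D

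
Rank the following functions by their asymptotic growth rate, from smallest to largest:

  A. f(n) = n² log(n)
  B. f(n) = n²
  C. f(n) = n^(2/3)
C < B < A

Comparing growth rates:
C = n^(2/3) is O(n^(2/3))
B = n² is O(n²)
A = n² log(n) is O(n² log n)

Therefore, the order from slowest to fastest is: C < B < A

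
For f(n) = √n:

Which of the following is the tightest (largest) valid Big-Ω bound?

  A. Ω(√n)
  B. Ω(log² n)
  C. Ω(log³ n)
A

f(n) = √n is Ω(√n).
All listed options are valid Big-Ω bounds (lower bounds),
but Ω(√n) is the tightest (largest valid bound).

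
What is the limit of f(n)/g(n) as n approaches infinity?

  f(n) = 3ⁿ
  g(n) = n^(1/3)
∞

Since 3ⁿ (O(3ⁿ)) grows faster than n^(1/3) (O(n^(1/3))),
the ratio f(n)/g(n) → ∞ as n → ∞.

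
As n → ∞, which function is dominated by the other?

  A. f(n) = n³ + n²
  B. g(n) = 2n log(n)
B

f(n) = n³ + n² is O(n³), while g(n) = 2n log(n) is O(n log n).
Since O(n log n) grows slower than O(n³), g(n) is dominated.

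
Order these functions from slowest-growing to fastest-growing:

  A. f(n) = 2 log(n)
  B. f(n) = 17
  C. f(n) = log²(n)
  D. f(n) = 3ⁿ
B < A < C < D

Comparing growth rates:
B = 17 is O(1)
A = 2 log(n) is O(log n)
C = log²(n) is O(log² n)
D = 3ⁿ is O(3ⁿ)

Therefore, the order from slowest to fastest is: B < A < C < D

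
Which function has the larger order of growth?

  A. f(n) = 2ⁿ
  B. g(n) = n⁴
A

f(n) = 2ⁿ is O(2ⁿ), while g(n) = n⁴ is O(n⁴).
Since O(2ⁿ) grows faster than O(n⁴), f(n) dominates.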